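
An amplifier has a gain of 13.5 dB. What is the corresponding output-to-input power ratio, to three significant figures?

22.4

Power ratio = 10^(dB/10).
10^(13.5/10) = 10^(1.350) = 22.4.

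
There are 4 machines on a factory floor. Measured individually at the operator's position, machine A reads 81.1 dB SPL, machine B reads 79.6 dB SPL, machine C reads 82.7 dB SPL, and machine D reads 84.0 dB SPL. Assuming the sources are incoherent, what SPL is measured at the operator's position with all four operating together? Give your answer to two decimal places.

Add the sources as powers (linear), then convert back to dB:
L_total = 10·log₁₀(10^(81.1/10) + 10^(79.6/10) + 10^(82.7/10) + 10^(84.0/10)) = 10·log₁₀(657400000) = 88.18 dB SPL.

88.18 dB SPL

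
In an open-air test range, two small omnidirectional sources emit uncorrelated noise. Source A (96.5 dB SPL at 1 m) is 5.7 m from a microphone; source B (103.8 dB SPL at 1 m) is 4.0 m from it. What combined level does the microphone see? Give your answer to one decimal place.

92.1 dB SPL

At the listener: L_A = 96.5 − 20·log₁₀(5.7) = 81.38 dB; L_B = 103.8 − 20·log₁₀(4.0) = 91.76 dB.
Combined: 10·log₁₀(10^(81.38/10)+10^(91.76/10)) = 92.1 dB SPL.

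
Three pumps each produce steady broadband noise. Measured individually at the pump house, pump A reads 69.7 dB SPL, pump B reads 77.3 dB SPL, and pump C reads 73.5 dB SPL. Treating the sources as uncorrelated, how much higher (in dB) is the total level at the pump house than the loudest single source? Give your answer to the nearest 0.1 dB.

Uncorrelated sources add in intensity (power), not in dB.
L_total = 10·log₁₀(10^(69.7/10) + 10^(77.3/10) + 10^(73.5/10)) = 79.32 dB SPL.
Excess over the loudest (77.3 dB): 79.32 − 77.3 = 2.0 dB.

2.0 dB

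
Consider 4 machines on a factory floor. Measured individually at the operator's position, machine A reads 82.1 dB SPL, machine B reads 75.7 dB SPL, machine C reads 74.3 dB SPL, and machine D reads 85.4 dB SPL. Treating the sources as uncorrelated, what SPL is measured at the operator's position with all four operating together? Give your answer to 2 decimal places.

87.58 dB SPL

Add the sources as powers (linear), then convert back to dB:
L_total = 10·log₁₀(10^(82.1/10) + 10^(75.7/10) + 10^(74.3/10) + 10^(85.4/10)) = 10·log₁₀(573000000) = 87.58 dB SPL.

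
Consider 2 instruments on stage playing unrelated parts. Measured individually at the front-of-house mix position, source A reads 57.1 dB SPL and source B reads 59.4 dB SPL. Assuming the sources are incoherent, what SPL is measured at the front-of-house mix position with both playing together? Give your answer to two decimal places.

Add the sources as powers (linear), then convert back to dB:
L_total = 10·log₁₀(10^(57.1/10) + 10^(59.4/10)) = 10·log₁₀(1384000) = 61.41 dB SPL.

61.41 dB SPL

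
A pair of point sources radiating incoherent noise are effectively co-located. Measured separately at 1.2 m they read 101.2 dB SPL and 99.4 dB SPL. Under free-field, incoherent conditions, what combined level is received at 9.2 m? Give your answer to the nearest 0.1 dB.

Combined at 1.2 m: 10·log₁₀(10^(101.2/10)+10^(99.4/10)) = 103.40 dB SPL.
Then apply −20·log₁₀(9.2/1.2) = -17.69 dB → 85.7 dB SPL.

85.7 dB SPL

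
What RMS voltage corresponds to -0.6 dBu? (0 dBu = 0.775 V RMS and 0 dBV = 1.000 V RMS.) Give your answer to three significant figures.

V = 0.775 V × 10^(-0.6/20).
= 0.775 × 0.9333 = 0.723 V.

0.723 V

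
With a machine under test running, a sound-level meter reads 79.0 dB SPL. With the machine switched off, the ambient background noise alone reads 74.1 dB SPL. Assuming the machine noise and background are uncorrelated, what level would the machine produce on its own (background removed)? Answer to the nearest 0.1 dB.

Subtract intensities: L_src = 10·log₁₀(10^(L_total/10) − 10^(L_bg/10)).
L_src = 10·log₁₀(10^(79.0/10) − 10^(74.1/10)) = 10·log₁₀(53730000) = 77.3 dB SPL.

77.3 dB SPL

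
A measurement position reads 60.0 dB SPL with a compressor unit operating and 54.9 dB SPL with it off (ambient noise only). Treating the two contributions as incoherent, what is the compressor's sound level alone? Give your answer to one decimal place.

Subtract intensities: L_src = 10·log₁₀(10^(L_total/10) − 10^(L_bg/10)).
L_src = 10·log₁₀(10^(60.0/10) − 10^(54.9/10)) = 10·log₁₀(691000) = 58.4 dB SPL.

58.4 dB SPL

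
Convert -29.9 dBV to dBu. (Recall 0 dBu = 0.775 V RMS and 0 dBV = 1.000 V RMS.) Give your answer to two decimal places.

-27.69 dBu

The offset between the scales is 20·log₁₀(0.775/1.000) = −2.214 dB.
So dBu = -29.9 + 2.214 = -27.69 dBu.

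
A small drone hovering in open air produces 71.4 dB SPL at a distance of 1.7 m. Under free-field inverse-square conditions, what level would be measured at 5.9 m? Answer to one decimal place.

60.6 dB SPL

Inverse-square spreading gives ΔL = −20·log₁₀(d₂/d₁).
ΔL = −20·log₁₀(5.9/1.7) = -10.81 dB, so L₂ = 71.4 + (-10.81) = 60.6 dB SPL.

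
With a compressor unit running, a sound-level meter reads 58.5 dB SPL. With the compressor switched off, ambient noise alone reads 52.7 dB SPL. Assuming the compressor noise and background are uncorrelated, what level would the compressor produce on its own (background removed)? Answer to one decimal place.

57.2 dB SPL

Remove the background by subtracting linear intensities:
L_src = 10·log₁₀(10^(58.5/10) − 10^(52.7/10)) = 10·log₁₀(521700) = 57.2 dB SPL.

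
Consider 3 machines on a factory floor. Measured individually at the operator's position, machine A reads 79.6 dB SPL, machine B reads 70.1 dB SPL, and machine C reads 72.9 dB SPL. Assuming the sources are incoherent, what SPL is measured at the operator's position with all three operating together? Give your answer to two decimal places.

80.83 dB SPL

Incoherent sources sum as intensities:
L_total = 10·log₁₀(10^(79.6/10) + 10^(70.1/10) + 10^(72.9/10)) = 10·log₁₀(120900000) = 80.83 dB SPL.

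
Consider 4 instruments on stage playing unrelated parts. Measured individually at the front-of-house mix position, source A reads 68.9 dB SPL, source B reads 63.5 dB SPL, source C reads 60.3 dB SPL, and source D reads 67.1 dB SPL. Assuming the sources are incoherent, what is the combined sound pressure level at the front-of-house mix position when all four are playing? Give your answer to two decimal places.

Uncorrelated sources add in intensity (power), not in dB.
L_total = 10·log₁₀(10^(68.9/10) + 10^(63.5/10) + 10^(60.3/10) + 10^(67.1/10)) = 10·log₁₀(16200000) = 72.10 dB SPL.

72.10 dB SPL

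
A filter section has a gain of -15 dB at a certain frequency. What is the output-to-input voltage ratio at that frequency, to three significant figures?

Voltage ratio = 10^(dB/20).
10^(-15/20) = 10^(-0.7500) = 0.178.

0.178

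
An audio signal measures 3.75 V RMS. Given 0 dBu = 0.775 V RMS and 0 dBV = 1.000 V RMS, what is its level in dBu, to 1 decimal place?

dBu = 20·log₁₀(V / 0.775 V).
20·log₁₀(3.75/0.775) = +13.7 dBu.

+13.7 dBu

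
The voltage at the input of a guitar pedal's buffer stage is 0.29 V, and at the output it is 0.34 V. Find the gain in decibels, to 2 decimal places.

1.38 dB

Voltage is an amplitude quantity, so gain = 20·log₁₀(V_out/V_in).
20·log₁₀(0.34/0.29) = 20·log₁₀(1.172) = 1.38 dB.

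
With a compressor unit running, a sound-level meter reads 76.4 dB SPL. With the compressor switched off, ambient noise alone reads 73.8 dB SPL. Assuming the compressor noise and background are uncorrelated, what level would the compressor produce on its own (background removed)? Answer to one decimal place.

Remove the background by subtracting linear intensities:
L_src = 10·log₁₀(10^(76.4/10) − 10^(73.8/10)) = 10·log₁₀(19660000) = 72.9 dB SPL.

72.9 dB SPL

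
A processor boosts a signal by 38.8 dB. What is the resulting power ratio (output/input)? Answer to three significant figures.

7590

Power ratio = 10^(dB/10).
10^(38.8/10) = 10^(3.880) = 7590.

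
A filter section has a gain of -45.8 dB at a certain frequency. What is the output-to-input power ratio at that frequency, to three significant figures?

Power ratio = 10^(dB/10).
10^(-45.8/10) = 10^(-4.580) = 0.0000263.

0.0000263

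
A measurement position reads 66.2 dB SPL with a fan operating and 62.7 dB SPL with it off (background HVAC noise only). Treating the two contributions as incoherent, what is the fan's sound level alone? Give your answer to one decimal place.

Background correction is a power subtraction:
L_src = 10·log₁₀(10^(66.2/10) − 10^(62.7/10)) = 10·log₁₀(2307000) = 63.6 dB SPL.

63.6 dB SPL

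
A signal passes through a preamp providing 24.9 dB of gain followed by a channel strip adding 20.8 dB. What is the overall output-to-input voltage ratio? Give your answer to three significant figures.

Net gain = 24.9 + 20.8 = 45.7 dB.
Voltage ratio = 10^(45.7/20) = 193.

193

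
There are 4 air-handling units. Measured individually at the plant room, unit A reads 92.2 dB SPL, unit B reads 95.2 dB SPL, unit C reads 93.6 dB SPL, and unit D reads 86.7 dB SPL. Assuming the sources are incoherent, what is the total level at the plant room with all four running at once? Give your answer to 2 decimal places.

98.88 dB SPL

Add the sources as powers (linear), then convert back to dB:
L_total = 10·log₁₀(10^(92.2/10) + 10^(95.2/10) + 10^(93.6/10) + 10^(86.7/10)) = 10·log₁₀(7730000000) = 98.88 dB SPL.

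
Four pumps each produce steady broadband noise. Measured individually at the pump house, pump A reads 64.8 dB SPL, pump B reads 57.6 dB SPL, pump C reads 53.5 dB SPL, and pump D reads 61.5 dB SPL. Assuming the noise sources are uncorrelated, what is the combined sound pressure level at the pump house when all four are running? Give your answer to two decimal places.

Add the sources as powers (linear), then convert back to dB:
L_total = 10·log₁₀(10^(64.8/10) + 10^(57.6/10) + 10^(53.5/10) + 10^(61.5/10)) = 10·log₁₀(5232000) = 67.19 dB SPL.

67.19 dB SPL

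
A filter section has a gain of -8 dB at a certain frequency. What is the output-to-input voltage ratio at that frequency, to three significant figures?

0.398

Voltage ratio = 10^(dB/20).
10^(-8/20) = 10^(-0.4000) = 0.398.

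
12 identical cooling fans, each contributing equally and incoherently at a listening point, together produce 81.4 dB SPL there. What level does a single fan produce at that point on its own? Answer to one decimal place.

12 equal incoherent sources add 10·log₁₀(12) = 10.79 dB over one source.
L_one = 81.4 − 10.79 = 70.6 dB SPL.

70.6 dB SPL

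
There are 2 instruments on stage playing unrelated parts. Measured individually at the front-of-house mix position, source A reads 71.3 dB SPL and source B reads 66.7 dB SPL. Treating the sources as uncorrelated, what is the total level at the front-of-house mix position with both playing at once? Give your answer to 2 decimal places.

Add the sources as powers (linear), then convert back to dB:
L_total = 10·log₁₀(10^(71.3/10) + 10^(66.7/10)) = 10·log₁₀(18170000) = 72.59 dB SPL.

72.59 dB SPL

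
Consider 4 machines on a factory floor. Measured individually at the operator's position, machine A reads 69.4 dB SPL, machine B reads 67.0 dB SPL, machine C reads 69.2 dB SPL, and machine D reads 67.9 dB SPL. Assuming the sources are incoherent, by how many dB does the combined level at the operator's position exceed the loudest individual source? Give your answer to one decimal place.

5.1 dB

Add the sources as powers (linear), then convert back to dB:
L_total = 10·log₁₀(10^(69.4/10) + 10^(67.0/10) + 10^(69.2/10) + 10^(67.9/10)) = 74.50 dB SPL.
Excess over the loudest (69.4 dB): 74.50 − 69.4 = 5.1 dB.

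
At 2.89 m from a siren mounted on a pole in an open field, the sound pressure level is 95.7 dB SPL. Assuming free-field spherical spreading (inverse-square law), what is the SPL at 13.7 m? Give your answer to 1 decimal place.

82.2 dB SPL

Inverse-square spreading gives ΔL = −20·log₁₀(d₂/d₁).
ΔL = −20·log₁₀(13.7/2.89) = -13.52 dB, so L₂ = 95.7 + (-13.52) = 82.2 dB SPL.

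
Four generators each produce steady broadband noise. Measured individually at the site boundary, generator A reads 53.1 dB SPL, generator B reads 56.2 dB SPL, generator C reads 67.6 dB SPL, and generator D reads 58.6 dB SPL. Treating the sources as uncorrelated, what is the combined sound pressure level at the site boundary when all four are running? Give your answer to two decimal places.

68.51 dB SPL

Add the sources as powers (linear), then convert back to dB:
L_total = 10·log₁₀(10^(53.1/10) + 10^(56.2/10) + 10^(67.6/10) + 10^(58.6/10)) = 10·log₁₀(7100000) = 68.51 dB SPL.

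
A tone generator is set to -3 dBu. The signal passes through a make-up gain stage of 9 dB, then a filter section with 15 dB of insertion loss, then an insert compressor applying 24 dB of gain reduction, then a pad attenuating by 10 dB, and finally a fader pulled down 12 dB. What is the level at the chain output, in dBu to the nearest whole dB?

-55 dBu

In dB, series stages simply add:
-3 + 9 − 15 − 24 − 10 − 12 = -55 dBu.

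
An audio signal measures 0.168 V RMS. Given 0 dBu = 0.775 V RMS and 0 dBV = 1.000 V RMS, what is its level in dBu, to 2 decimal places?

dBu = 20·log₁₀(V / 0.775 V).
20·log₁₀(0.168/0.775) = -13.28 dBu.

-13.28 dBu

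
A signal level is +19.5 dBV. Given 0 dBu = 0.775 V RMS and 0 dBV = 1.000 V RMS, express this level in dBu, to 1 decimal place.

+21.7 dBu

The offset between the scales is 20·log₁₀(0.775/1.000) = −2.214 dB.
So dBu = +19.5 + 2.214 = +21.7 dBu.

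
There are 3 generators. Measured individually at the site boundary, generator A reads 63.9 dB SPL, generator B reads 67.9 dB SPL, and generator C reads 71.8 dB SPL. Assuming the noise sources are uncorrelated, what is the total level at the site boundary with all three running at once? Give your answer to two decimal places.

Uncorrelated sources add in intensity (power), not in dB.
L_total = 10·log₁₀(10^(63.9/10) + 10^(67.9/10) + 10^(71.8/10)) = 10·log₁₀(23760000) = 73.76 dB SPL.

73.76 dB SPL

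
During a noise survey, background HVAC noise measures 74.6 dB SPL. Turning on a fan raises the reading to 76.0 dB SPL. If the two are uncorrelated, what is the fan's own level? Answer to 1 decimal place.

70.4 dB SPL

Background correction is a power subtraction:
L_src = 10·log₁₀(10^(76.0/10) − 10^(74.6/10)) = 10·log₁₀(10970000) = 70.4 dB SPL.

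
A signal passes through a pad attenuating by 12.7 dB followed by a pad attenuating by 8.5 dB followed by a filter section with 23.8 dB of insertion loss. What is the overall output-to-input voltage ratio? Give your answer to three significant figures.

Net gain = (−12.7) + (−8.5) + (−23.8) = -45.0 dB.
Voltage ratio = 10^(-45.0/20) = 0.00562.

0.00562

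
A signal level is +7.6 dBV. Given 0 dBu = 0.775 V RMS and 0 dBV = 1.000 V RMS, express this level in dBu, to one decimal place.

+9.8 dBu

The offset between the scales is 20·log₁₀(0.775/1.000) = −2.214 dB.
So dBu = +7.6 + 2.214 = +9.8 dBu.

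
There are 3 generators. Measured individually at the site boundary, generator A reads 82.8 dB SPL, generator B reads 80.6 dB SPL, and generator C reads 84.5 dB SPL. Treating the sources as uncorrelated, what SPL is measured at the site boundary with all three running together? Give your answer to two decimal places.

Uncorrelated sources add in intensity (power), not in dB.
L_total = 10·log₁₀(10^(82.8/10) + 10^(80.6/10) + 10^(84.5/10)) = 10·log₁₀(587200000) = 87.69 dB SPL.

87.69 dB SPL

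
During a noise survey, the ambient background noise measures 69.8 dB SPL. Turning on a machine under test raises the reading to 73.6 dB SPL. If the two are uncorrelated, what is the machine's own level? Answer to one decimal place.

Subtract intensities: L_src = 10·log₁₀(10^(L_total/10) − 10^(L_bg/10)).
L_src = 10·log₁₀(10^(73.6/10) − 10^(69.8/10)) = 10·log₁₀(13360000) = 71.3 dB SPL.

71.3 dB SPL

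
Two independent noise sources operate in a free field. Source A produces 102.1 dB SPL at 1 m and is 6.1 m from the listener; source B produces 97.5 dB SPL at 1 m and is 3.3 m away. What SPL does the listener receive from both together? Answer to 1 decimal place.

89.8 dB SPL

At the listener: L_A = 102.1 − 20·log₁₀(6.1) = 86.39 dB; L_B = 97.5 − 20·log₁₀(3.3) = 87.13 dB.
Combined: 10·log₁₀(10^(86.39/10)+10^(87.13/10)) = 89.8 dB SPL.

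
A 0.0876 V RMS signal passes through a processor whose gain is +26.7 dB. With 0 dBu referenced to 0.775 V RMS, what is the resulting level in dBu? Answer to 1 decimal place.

+7.8 dBu

Input level: 20·log₁₀(0.0876/0.775) = -18.94 dBu.
Output: -18.94 + 26.7 = +7.8 dBu.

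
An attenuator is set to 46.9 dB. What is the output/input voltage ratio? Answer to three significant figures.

0.00452

Voltage ratio = 10^(dB/20).
10^(-46.9/20) = 10^(-2.345) = 0.00452.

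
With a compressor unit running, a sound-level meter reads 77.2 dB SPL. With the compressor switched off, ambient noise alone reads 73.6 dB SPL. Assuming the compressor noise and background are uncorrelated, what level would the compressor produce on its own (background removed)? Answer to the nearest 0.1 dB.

74.7 dB SPL

Subtract intensities: L_src = 10·log₁₀(10^(L_total/10) − 10^(L_bg/10)).
L_src = 10·log₁₀(10^(77.2/10) − 10^(73.6/10)) = 10·log₁₀(29570000) = 74.7 dB SPL.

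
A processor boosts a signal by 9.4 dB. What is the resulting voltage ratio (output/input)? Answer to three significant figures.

2.95

Voltage ratio = 10^(dB/20).
10^(9.4/20) = 10^(0.4700) = 2.95.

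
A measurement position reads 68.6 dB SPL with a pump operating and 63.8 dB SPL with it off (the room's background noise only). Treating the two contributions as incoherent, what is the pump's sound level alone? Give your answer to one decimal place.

Remove the background by subtracting linear intensities:
L_src = 10·log₁₀(10^(68.6/10) − 10^(63.8/10)) = 10·log₁₀(4846000) = 66.9 dB SPL.

66.9 dB SPL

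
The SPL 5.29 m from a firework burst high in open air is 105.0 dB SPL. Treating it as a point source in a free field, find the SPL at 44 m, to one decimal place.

For a point source in a free field, ΔL = −20·log₁₀(d₂/d₁).
ΔL = −20·log₁₀(44/5.29) = -18.40 dB, so L₂ = 105.0 + (-18.40) = 86.6 dB SPL.

86.6 dB SPL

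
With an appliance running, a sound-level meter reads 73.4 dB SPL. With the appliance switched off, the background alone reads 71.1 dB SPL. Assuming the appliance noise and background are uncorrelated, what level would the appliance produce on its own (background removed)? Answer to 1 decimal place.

69.5 dB SPL

Subtract intensities: L_src = 10·log₁₀(10^(L_total/10) − 10^(L_bg/10)).
L_src = 10·log₁₀(10^(73.4/10) − 10^(71.1/10)) = 10·log₁₀(8995000) = 69.5 dB SPL.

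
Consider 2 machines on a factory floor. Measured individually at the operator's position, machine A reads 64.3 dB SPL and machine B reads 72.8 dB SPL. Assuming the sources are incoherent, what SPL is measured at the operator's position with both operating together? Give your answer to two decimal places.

Uncorrelated sources add in intensity (power), not in dB.
L_total = 10·log₁₀(10^(64.3/10) + 10^(72.8/10)) = 10·log₁₀(21750000) = 73.37 dB SPL.

73.37 dB SPL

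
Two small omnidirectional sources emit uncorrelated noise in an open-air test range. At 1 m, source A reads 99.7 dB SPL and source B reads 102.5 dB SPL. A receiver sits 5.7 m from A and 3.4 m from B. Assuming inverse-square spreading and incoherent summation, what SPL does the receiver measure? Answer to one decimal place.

At the listener: L_A = 99.7 − 20·log₁₀(5.7) = 84.58 dB; L_B = 102.5 − 20·log₁₀(3.4) = 91.87 dB.
Combined: 10·log₁₀(10^(84.58/10)+10^(91.87/10)) = 92.6 dB SPL.

92.6 dB SPL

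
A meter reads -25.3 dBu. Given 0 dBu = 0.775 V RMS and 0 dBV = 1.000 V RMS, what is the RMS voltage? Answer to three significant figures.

V = 0.775 V × 10^(-25.3/20).
= 0.775 × 0.05433 = 0.0421 V.

0.0421 V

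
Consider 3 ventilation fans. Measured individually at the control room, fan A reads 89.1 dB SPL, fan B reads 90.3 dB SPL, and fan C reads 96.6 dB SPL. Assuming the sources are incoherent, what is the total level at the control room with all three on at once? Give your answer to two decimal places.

98.10 dB SPL

Add the sources as powers (linear), then convert back to dB:
L_total = 10·log₁₀(10^(89.1/10) + 10^(90.3/10) + 10^(96.6/10)) = 10·log₁₀(6455000000) = 98.10 dB SPL.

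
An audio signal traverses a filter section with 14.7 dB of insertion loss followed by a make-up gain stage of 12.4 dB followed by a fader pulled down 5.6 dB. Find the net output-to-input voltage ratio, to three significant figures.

0.403

Net gain = (−14.7) + 12.4 + (−5.6) = -7.9 dB.
Voltage ratio = 10^(-7.9/20) = 0.403.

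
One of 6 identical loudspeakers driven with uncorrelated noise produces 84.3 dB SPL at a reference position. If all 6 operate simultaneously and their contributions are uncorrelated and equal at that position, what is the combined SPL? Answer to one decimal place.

92.1 dB SPL

6 equal incoherent sources raise the level by 10·log₁₀(6) = 7.78 dB.
L_total = 84.3 + 7.78 = 92.1 dB SPL.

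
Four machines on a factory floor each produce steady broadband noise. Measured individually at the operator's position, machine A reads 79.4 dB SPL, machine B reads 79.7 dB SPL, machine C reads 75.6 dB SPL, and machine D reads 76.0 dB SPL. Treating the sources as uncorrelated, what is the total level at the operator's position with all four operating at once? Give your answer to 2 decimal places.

84.09 dB SPL

Uncorrelated sources add in intensity (power), not in dB.
L_total = 10·log₁₀(10^(79.4/10) + 10^(79.7/10) + 10^(75.6/10) + 10^(76.0/10)) = 10·log₁₀(256500000) = 84.09 dB SPL.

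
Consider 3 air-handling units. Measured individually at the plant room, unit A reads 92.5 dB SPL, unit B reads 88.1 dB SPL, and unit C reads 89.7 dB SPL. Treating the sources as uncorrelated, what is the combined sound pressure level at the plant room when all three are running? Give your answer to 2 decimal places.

95.26 dB SPL

Add the sources as powers (linear), then convert back to dB:
L_total = 10·log₁₀(10^(92.5/10) + 10^(88.1/10) + 10^(89.7/10)) = 10·log₁₀(3357000000) = 95.26 dB SPL.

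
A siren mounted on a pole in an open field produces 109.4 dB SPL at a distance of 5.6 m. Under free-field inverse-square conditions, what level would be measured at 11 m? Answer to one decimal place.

103.5 dB SPL

For a point source in a free field, ΔL = −20·log₁₀(d₂/d₁).
ΔL = −20·log₁₀(11/5.6) = -5.86 dB, so L₂ = 109.4 + (-5.86) = 103.5 dB SPL.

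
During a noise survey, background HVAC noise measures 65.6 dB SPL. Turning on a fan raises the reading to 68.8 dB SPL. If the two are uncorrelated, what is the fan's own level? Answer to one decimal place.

66.0 dB SPL

Subtract intensities: L_src = 10·log₁₀(10^(L_total/10) − 10^(L_bg/10)).
L_src = 10·log₁₀(10^(68.8/10) − 10^(65.6/10)) = 10·log₁₀(3955000) = 66.0 dB SPL.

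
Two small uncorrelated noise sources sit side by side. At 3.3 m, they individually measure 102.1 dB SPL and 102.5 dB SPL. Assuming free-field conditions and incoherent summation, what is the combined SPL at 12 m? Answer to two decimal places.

94.10 dB SPL

Combined at 3.3 m: 10·log₁₀(10^(102.1/10)+10^(102.5/10)) = 105.315 dB SPL.
Then apply −20·log₁₀(12/3.3) = -11.213 dB → 94.10 dB SPL.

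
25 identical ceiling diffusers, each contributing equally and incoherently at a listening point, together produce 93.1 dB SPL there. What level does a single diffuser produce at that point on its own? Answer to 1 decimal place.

25 equal incoherent sources add 10·log₁₀(25) = 13.98 dB over one source.
L_one = 93.1 − 13.98 = 79.1 dB SPL.

79.1 dB SPL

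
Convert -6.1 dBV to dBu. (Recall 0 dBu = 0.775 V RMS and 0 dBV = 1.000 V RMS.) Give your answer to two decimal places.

-3.89 dBu

The offset between the scales is 20·log₁₀(0.775/1.000) = −2.214 dB.
So dBu = -6.1 + 2.214 = -3.89 dBu.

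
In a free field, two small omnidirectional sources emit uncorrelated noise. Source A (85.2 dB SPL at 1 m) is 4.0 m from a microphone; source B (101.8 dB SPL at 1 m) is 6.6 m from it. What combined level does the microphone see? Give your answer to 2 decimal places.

At the listener: L_A = 85.2 − 20·log₁₀(4.0) = 73.159 dB; L_B = 101.8 − 20·log₁₀(6.6) = 85.409 dB.
Combined: 10·log₁₀(10^(73.159/10)+10^(85.409/10)) = 85.66 dB SPL.

85.66 dB SPL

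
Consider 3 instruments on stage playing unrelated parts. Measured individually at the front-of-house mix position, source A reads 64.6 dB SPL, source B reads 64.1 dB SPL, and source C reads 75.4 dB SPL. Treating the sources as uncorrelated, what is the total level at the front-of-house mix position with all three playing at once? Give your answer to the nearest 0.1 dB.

Add the sources as powers (linear), then convert back to dB:
L_total = 10·log₁₀(10^(64.6/10) + 10^(64.1/10) + 10^(75.4/10)) = 10·log₁₀(40130000) = 76.0 dB SPL.

76.0 dB SPL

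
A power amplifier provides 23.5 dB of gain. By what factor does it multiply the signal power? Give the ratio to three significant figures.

Power ratio = 10^(dB/10).
10^(23.5/10) = 10^(2.350) = 224.

224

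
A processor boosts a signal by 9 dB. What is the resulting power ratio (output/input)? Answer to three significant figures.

Power ratio = 10^(dB/10).
10^(9/10) = 10^(0.9000) = 7.94.

7.94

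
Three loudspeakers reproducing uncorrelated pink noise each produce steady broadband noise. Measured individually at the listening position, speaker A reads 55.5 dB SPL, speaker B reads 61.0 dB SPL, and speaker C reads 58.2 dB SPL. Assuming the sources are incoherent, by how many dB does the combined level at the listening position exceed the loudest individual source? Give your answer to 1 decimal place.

2.6 dB

Incoherent sources sum as intensities:
L_total = 10·log₁₀(10^(55.5/10) + 10^(61.0/10) + 10^(58.2/10)) = 63.57 dB SPL.
Excess over the loudest (61.0 dB): 63.57 − 61.0 = 2.6 dB.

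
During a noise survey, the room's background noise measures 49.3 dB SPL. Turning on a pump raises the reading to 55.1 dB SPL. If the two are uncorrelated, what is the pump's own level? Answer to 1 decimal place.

53.8 dB SPL

Remove the background by subtracting linear intensities:
L_src = 10·log₁₀(10^(55.1/10) − 10^(49.3/10)) = 10·log₁₀(238500) = 53.8 dB SPL.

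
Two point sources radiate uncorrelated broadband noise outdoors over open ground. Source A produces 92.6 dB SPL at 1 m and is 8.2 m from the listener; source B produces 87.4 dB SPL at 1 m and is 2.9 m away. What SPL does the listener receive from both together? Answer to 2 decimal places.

79.66 dB SPL

At the listener: L_A = 92.6 − 20·log₁₀(8.2) = 74.324 dB; L_B = 87.4 − 20·log₁₀(2.9) = 78.152 dB.
Combined: 10·log₁₀(10^(74.324/10)+10^(78.152/10)) = 79.66 dB SPL.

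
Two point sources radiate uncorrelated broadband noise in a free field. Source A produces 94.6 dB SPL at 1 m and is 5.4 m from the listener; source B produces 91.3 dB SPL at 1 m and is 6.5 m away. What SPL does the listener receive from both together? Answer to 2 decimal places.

81.17 dB SPL

At the listener: L_A = 94.6 − 20·log₁₀(5.4) = 79.952 dB; L_B = 91.3 − 20·log₁₀(6.5) = 75.042 dB.
Combined: 10·log₁₀(10^(79.952/10)+10^(75.042/10)) = 81.17 dB SPL.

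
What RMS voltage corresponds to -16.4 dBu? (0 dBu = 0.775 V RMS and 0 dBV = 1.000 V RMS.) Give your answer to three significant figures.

V = 0.775 V × 10^(-16.4/20).
= 0.775 × 0.1514 = 0.117 V.

0.117 V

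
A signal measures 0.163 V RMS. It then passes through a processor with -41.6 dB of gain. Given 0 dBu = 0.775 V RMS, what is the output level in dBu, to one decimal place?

Input level: 20·log₁₀(0.163/0.775) = -13.54 dBu.
Output: -13.54 − 41.6 = -55.1 dBu.

-55.1 dBu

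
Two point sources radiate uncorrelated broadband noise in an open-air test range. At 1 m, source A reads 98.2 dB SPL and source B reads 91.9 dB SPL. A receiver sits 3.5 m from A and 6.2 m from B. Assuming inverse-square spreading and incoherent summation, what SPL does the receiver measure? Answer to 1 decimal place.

87.6 dB SPL

At the listener: L_A = 98.2 − 20·log₁₀(3.5) = 87.32 dB; L_B = 91.9 − 20·log₁₀(6.2) = 76.05 dB.
Combined: 10·log₁₀(10^(87.32/10)+10^(76.05/10)) = 87.6 dB SPL.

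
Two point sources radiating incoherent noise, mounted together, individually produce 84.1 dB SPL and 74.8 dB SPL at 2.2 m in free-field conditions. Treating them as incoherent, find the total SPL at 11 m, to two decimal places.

Combined at 2.2 m: 10·log₁₀(10^(84.1/10)+10^(74.8/10)) = 84.582 dB SPL.
Then apply −20·log₁₀(11/2.2) = -13.979 dB → 70.60 dB SPL.

70.60 dB SPL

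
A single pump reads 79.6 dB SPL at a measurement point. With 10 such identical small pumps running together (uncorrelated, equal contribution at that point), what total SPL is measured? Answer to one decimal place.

89.6 dB SPL

10 equal incoherent sources raise the level by 10·log₁₀(10) = 10.00 dB.
L_total = 79.6 + 10.00 = 89.6 dB SPL.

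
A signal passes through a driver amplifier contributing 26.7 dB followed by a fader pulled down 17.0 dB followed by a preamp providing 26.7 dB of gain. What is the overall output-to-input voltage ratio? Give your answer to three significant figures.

66.1

Net gain = 26.7 + (−17.0) + 26.7 = 36.4 dB.
Voltage ratio = 10^(36.4/20) = 66.1.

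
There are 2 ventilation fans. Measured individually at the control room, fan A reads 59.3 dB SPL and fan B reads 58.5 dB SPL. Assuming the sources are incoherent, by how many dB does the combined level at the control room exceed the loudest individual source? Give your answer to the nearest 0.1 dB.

Incoherent sources sum as intensities:
L_total = 10·log₁₀(10^(59.3/10) + 10^(58.5/10)) = 61.93 dB SPL.
Excess over the loudest (59.3 dB): 61.93 − 59.3 = 2.6 dB.

2.6 dB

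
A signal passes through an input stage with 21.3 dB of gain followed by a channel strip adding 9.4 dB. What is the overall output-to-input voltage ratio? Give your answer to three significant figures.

Net gain = 21.3 + 9.4 = 30.7 dB.
Voltage ratio = 10^(30.7/20) = 34.3.

34.3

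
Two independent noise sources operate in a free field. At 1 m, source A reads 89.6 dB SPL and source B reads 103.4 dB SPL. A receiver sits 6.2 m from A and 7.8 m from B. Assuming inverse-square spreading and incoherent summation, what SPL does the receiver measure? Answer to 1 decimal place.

85.8 dB SPL

At the listener: L_A = 89.6 − 20·log₁₀(6.2) = 73.75 dB; L_B = 103.4 − 20·log₁₀(7.8) = 85.56 dB.
Combined: 10·log₁₀(10^(73.75/10)+10^(85.56/10)) = 85.8 dB SPL.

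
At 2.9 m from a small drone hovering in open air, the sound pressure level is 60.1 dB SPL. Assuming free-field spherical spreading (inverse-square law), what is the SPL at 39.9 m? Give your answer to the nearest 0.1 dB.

37.3 dB SPL

For a point source in a free field, ΔL = −20·log₁₀(d₂/d₁).
ΔL = −20·log₁₀(39.9/2.9) = -22.77 dB, so L₂ = 60.1 + (-22.77) = 37.3 dB SPL.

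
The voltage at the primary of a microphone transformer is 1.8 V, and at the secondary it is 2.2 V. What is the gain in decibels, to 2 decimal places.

1.74 dB

Voltage ratio → dB uses the 20·log₁₀ form:
20·log₁₀(2.2/1.8) = 20·log₁₀(1.222) = 1.74 dB.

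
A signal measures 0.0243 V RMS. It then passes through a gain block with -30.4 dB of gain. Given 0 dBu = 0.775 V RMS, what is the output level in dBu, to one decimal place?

Input level: 20·log₁₀(0.0243/0.775) = -30.07 dBu.
Output: -30.07 − 30.4 = -60.5 dBu.

-60.5 dBu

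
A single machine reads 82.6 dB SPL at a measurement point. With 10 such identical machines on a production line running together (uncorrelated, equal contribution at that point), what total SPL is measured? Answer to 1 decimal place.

10 equal incoherent sources raise the level by 10·log₁₀(10) = 10.00 dB.
L_total = 82.6 + 10.00 = 92.6 dB SPL.

92.6 dB SPL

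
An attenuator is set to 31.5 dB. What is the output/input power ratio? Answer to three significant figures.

Power ratio = 10^(dB/10).
10^(-31.5/10) = 10^(-3.150) = 0.000708.

0.000708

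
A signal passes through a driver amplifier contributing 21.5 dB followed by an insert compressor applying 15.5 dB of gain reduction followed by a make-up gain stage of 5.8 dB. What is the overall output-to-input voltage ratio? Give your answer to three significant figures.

3.89

Net gain = 21.5 + (−15.5) + 5.8 = 11.8 dB.
Voltage ratio = 10^(11.8/20) = 3.89.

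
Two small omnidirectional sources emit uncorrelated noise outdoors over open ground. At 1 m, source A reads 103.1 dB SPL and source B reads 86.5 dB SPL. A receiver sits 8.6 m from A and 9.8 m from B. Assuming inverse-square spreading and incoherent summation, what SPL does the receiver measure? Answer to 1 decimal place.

At the listener: L_A = 103.1 − 20·log₁₀(8.6) = 84.41 dB; L_B = 86.5 − 20·log₁₀(9.8) = 66.68 dB.
Combined: 10·log₁₀(10^(84.41/10)+10^(66.68/10)) = 84.5 dB SPL.

84.5 dB SPL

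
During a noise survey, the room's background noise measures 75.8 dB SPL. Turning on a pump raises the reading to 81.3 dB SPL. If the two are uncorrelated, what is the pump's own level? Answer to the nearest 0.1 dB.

79.9 dB SPL

Remove the background by subtracting linear intensities:
L_src = 10·log₁₀(10^(81.3/10) − 10^(75.8/10)) = 10·log₁₀(96880000) = 79.9 dB SPL.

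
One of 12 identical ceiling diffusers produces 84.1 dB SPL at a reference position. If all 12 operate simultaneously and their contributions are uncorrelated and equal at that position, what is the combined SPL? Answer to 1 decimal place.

94.9 dB SPL

12 equal incoherent sources raise the level by 10·log₁₀(12) = 10.79 dB.
L_total = 84.1 + 10.79 = 94.9 dB SPL.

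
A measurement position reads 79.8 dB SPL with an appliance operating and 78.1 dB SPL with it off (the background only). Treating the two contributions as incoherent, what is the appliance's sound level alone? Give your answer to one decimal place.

Remove the background by subtracting linear intensities:
L_src = 10·log₁₀(10^(79.8/10) − 10^(78.1/10)) = 10·log₁₀(30930000) = 74.9 dB SPL.

74.9 dB SPL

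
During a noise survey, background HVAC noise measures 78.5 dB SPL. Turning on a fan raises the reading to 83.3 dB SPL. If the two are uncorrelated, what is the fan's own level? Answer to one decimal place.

Subtract intensities: L_src = 10·log₁₀(10^(L_total/10) − 10^(L_bg/10)).
L_src = 10·log₁₀(10^(83.3/10) − 10^(78.5/10)) = 10·log₁₀(143000000) = 81.6 dB SPL.

81.6 dB SPL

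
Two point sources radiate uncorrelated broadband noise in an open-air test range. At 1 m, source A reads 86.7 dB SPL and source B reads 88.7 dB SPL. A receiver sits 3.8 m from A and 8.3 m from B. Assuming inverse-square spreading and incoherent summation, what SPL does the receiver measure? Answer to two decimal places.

At the listener: L_A = 86.7 − 20·log₁₀(3.8) = 75.104 dB; L_B = 88.7 − 20·log₁₀(8.3) = 70.318 dB.
Combined: 10·log₁₀(10^(75.104/10)+10^(70.318/10)) = 76.35 dB SPL.

76.35 dB SPL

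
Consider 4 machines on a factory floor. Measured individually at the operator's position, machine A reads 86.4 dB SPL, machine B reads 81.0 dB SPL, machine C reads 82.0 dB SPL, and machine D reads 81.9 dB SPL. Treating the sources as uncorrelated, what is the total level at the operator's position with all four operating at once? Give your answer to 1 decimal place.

Add the sources as powers (linear), then convert back to dB:
L_total = 10·log₁₀(10^(86.4/10) + 10^(81.0/10) + 10^(82.0/10) + 10^(81.9/10)) = 10·log₁₀(875800000) = 89.4 dB SPL.

89.4 dB SPL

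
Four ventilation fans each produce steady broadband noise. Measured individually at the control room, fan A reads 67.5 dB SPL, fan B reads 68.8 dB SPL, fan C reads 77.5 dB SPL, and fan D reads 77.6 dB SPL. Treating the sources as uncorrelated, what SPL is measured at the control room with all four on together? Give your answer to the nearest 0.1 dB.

Uncorrelated sources add in intensity (power), not in dB.
L_total = 10·log₁₀(10^(67.5/10) + 10^(68.8/10) + 10^(77.5/10) + 10^(77.6/10)) = 10·log₁₀(127000000) = 81.0 dB SPL.

81.0 dB SPL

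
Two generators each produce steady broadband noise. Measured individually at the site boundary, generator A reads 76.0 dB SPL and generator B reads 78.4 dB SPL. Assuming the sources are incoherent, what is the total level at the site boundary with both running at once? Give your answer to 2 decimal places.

80.37 dB SPL

Incoherent sources sum as intensities:
L_total = 10·log₁₀(10^(76.0/10) + 10^(78.4/10)) = 10·log₁₀(109000000) = 80.37 dB SPL.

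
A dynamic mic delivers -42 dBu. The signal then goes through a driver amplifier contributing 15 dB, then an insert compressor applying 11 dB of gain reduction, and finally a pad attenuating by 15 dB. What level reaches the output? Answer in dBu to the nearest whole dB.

In dB, series stages simply add:
-42 + 15 − 11 − 15 = -53 dBu.

-53 dBu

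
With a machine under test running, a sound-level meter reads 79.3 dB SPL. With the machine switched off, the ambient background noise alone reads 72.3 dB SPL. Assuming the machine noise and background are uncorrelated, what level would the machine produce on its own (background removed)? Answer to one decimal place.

Background correction is a power subtraction:
L_src = 10·log₁₀(10^(79.3/10) − 10^(72.3/10)) = 10·log₁₀(68130000) = 78.3 dB SPL.

78.3 dB SPL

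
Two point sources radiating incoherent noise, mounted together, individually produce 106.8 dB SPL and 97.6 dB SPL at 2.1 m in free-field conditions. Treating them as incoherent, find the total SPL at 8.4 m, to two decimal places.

Combined at 2.1 m: 10·log₁₀(10^(106.8/10)+10^(97.6/10)) = 107.293 dB SPL.
Then apply −20·log₁₀(8.4/2.1) = -12.041 dB → 95.25 dB SPL.

95.25 dB SPL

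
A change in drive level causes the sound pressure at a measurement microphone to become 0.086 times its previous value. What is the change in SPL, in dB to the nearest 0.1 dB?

-21.3 dB

Sound pressure is an amplitude quantity: ΔL = 20·log₁₀(p₂/p₁).
20·log₁₀(0.086) = -21.3 dB.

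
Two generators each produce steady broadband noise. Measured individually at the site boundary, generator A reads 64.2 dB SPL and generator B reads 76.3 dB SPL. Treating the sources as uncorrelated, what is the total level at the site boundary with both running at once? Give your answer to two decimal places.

Add the sources as powers (linear), then convert back to dB:
L_total = 10·log₁₀(10^(64.2/10) + 10^(76.3/10)) = 10·log₁₀(45290000) = 76.56 dB SPL.

76.56 dB SPL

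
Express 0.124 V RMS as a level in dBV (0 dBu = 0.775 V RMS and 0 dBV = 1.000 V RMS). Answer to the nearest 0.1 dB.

dBV = 20·log₁₀(V / 1.000 V).
20·log₁₀(0.124/1.000) = -18.1 dBV.

-18.1 dBV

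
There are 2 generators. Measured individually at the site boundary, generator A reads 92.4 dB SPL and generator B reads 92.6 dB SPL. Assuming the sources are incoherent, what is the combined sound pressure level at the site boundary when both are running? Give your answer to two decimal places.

95.51 dB SPL

Add the sources as powers (linear), then convert back to dB:
L_total = 10·log₁₀(10^(92.4/10) + 10^(92.6/10)) = 10·log₁₀(3558000000) = 95.51 dB SPL.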